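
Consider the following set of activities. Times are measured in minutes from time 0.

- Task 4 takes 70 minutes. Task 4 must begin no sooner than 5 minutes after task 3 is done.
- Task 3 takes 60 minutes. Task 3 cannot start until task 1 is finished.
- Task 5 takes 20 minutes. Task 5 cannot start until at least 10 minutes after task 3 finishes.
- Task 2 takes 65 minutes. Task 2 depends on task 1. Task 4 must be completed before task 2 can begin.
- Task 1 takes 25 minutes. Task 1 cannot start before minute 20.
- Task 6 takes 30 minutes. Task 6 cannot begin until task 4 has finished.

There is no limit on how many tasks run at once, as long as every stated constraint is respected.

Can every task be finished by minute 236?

Task 1 cannot begin until its own release at minute 20. It runs from minute 20 to 20 + 25 = minute 45.
Task 3 waits on task 1 (finishes minute 45), so it starts at minute 45 and finishes at 45 + 60 = minute 105.
Task 5 cannot begin until task 3 (finishes minute 105, plus 10-minute gap → minute 115). It runs from minute 115 to 115 + 20 = minute 135.
Task 4 cannot begin until task 3 (finishes minute 105, plus 5-minute gap → minute 110). It runs from minute 110 to 110 + 70 = minute 180.
After task 4 (finishes minute 180), task 6 can start at minute 180 and finishes at minute 210.
Task 2 cannot start until task 1 (finishes minute 45); task 4 (finishes minute 180). The controlling bound is minute 180, so task 2 finishes at 180 + 65 = minute 245.
The earliest everything can be done is minute 245, which is after the deadline of 236, so it is not possible.

No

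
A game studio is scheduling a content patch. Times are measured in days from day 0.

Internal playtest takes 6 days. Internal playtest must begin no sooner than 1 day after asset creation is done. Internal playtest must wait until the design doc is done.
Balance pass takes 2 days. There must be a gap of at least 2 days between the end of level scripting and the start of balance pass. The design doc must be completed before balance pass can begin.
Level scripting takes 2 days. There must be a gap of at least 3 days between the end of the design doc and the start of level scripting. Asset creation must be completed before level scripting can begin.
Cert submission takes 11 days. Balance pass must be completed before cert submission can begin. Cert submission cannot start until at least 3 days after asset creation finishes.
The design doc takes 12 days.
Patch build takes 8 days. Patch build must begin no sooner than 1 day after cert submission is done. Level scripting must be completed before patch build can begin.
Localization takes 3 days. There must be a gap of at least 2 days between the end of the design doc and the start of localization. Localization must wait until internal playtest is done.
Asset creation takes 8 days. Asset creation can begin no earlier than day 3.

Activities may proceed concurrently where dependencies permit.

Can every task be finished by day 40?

Asset creation waits on its own release at day 3, so it starts at day 3 and finishes at 3 + 8 = day 11.
The design doc has no prerequisites, so it starts at day 0 and finishes at day 12.
Internal playtest has to wait for asset creation (finishes day 11, plus 1-day gap → day 12); the design doc (finishes day 12). The latest of these is day 12, so internal playtest runs day 12 to 12 + 6 = day 18.
For localization: the design doc (finishes day 12, plus 2-day gap → day 14); internal playtest (finishes day 18). Taking the maximum gives a start of day 18, and it finishes at 18 + 3 = day 21.
Level scripting needs all of the design doc (finishes day 12, plus 3-day gap → day 15); asset creation (finishes day 11). That puts its earliest start at day 15; it finishes at 15 + 2 = day 17.
Balance pass needs all of level scripting (finishes day 17, plus 2-day gap → day 19); the design doc (finishes day 12). That puts its earliest start at day 19; it finishes at 19 + 2 = day 21.
Cert submission has to wait for balance pass (finishes day 21); asset creation (finishes day 11, plus 3-day gap → day 14). The latest of these is day 21, so cert submission runs day 21 to 21 + 11 = day 32.
For patch build: cert submission (finishes day 32, plus 1-day gap → day 33); level scripting (finishes day 17). Taking the maximum gives a start of day 33, and it finishes at 33 + 8 = day 41.
The earliest everything can be done is day 41, which is after the deadline of 40, so it is not possible.

No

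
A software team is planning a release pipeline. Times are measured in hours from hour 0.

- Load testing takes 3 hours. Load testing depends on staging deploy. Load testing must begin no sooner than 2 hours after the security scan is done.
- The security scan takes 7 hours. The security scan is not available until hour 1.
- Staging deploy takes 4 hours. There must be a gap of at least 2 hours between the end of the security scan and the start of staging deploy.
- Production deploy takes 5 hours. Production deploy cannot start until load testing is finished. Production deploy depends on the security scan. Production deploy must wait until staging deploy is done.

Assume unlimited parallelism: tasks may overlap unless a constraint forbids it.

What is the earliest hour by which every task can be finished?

The security scan waits on its own release at hour 1, so it starts at hour 1 and finishes at 1 + 7 = hour 8.
Staging deploy cannot begin until the security scan (finishes hour 8, plus 2-hour gap → hour 10). It runs from hour 10 to 10 + 4 = hour 14.
For load testing: staging deploy (finishes hour 14); the security scan (finishes hour 8, plus 2-hour gap → hour 10). Taking the maximum gives a start of hour 14, and it finishes at 14 + 3 = hour 17.
Production deploy needs all of load testing (finishes hour 17); the security scan (finishes hour 8); staging deploy (finishes hour 14). That puts its earliest start at hour 17; it finishes at 17 + 5 = hour 22.
All tasks are finished once the last one completes. Finish times: The security scan at 8, Staging deploy at 14, Load testing at 17, Production deploy at 22. The latest is hour 22.

22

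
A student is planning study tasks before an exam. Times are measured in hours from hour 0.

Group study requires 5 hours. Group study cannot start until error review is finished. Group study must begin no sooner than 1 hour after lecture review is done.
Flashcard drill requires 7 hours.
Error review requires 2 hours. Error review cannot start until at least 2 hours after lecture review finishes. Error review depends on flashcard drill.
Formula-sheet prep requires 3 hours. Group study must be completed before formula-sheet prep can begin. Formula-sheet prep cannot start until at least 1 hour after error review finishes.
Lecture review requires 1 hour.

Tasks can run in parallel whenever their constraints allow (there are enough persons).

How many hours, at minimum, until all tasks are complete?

Flashcard drill can start immediately at hour 0; it finishes at hour 7.
Nothing blocks lecture review, so it runs from hour 0 to hour 1.
Error review has to wait for lecture review (finishes hour 1, plus 2-hour gap → hour 3); flashcard drill (finishes hour 7). The latest of these is hour 7, so error review runs hour 7 to 7 + 2 = hour 9.
Group study cannot start until error review (finishes hour 9); lecture review (finishes hour 1, plus 1-hour gap → hour 2). The controlling bound is hour 9, so group study finishes at 9 + 5 = hour 14.
Formula-sheet prep cannot start until group study (finishes hour 14); error review (finishes hour 9, plus 1-hour gap → hour 10). The controlling bound is hour 14, so formula-sheet prep finishes at 14 + 3 = hour 17.
All tasks are finished once the last one completes. Finish times: Lecture review at 1, Flashcard drill at 7, Error review at 9, Group study at 14, Formula-sheet prep at 17. The latest is hour 17.

17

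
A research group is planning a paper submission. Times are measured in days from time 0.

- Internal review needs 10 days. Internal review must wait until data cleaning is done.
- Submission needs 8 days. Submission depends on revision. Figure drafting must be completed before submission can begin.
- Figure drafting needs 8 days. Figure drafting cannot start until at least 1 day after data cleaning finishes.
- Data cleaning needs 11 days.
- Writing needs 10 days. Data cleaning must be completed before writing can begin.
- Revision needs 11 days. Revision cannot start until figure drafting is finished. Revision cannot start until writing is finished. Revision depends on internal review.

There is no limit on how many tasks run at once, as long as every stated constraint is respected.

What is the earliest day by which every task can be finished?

Data cleaning can start immediately at day 0; it finishes at day 11.
After data cleaning (finishes day 11), internal review can start at day 11 and finishes at day 21.
Writing waits on data cleaning (finishes day 11), so it starts at day 11 and finishes at 11 + 10 = day 21.
After data cleaning (finishes day 11, plus 1-day gap → day 12), figure drafting can start at day 12 and finishes at day 20.
Revision needs all of figure drafting (finishes day 20); writing (finishes day 21); internal review (finishes day 21). That puts its earliest start at day 21; it finishes at 21 + 11 = day 32.
Submission cannot start until revision (finishes day 32); figure drafting (finishes day 20). The controlling bound is day 32, so submission finishes at 32 + 8 = day 40.
All tasks are finished once the last one completes. Finish times: Data cleaning at 11, Figure drafting at 20, Writing at 21, Internal review at 21, Revision at 32, Submission at 40. The latest is day 40.

40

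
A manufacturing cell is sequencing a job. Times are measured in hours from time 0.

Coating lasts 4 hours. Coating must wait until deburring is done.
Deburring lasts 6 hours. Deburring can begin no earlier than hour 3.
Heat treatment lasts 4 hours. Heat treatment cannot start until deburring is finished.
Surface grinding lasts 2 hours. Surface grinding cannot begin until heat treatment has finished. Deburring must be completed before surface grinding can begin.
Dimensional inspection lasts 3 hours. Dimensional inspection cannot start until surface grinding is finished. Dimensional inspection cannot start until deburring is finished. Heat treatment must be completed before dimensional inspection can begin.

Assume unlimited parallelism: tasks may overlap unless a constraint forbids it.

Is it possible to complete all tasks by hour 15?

No

Deburring waits on its own release at hour 3, so it starts at hour 3 and finishes at 3 + 6 = hour 9.
After deburring (finishes hour 9), coating can start at hour 9 and finishes at hour 13.
Heat treatment waits on deburring (finishes hour 9), so it starts at hour 9 and finishes at 9 + 4 = hour 13.
Surface grinding has to wait for heat treatment (finishes hour 13); deburring (finishes hour 9). The latest of these is hour 13, so surface grinding runs hour 13 to 13 + 2 = hour 15.
Dimensional inspection cannot start until surface grinding (finishes hour 15); deburring (finishes hour 9); heat treatment (finishes hour 13). The controlling bound is hour 15, so dimensional inspection finishes at 15 + 3 = hour 18.
The earliest everything can be done is hour 18, which is after the deadline of 15, so it is not possible.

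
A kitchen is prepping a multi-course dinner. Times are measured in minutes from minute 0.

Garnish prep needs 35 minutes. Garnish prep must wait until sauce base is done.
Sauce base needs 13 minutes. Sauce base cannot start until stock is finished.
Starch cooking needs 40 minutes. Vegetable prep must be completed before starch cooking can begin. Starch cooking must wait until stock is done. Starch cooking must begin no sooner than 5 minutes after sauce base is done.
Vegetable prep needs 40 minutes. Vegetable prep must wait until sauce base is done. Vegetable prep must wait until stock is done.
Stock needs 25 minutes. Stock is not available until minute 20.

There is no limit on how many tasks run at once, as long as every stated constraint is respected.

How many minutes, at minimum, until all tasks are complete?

Stock cannot begin until its own release at minute 20. It runs from minute 20 to 20 + 25 = minute 45.
After stock (finishes minute 45), sauce base can start at minute 45 and finishes at minute 58.
After sauce base (finishes minute 58), garnish prep can start at minute 58 and finishes at minute 93.
Vegetable prep needs all of sauce base (finishes minute 58); stock (finishes minute 45). That puts its earliest start at minute 58; it finishes at 58 + 40 = minute 98.
Starch cooking cannot start until vegetable prep (finishes minute 98); stock (finishes minute 45); sauce base (finishes minute 58, plus 5-minute gap → minute 63). The controlling bound is minute 98, so starch cooking finishes at 98 + 40 = minute 138.
All tasks are finished once the last one completes. Finish times: Stock at 45, Sauce base at 58, Vegetable prep at 98, Starch cooking at 138, Garnish prep at 93. The latest is minute 138.

138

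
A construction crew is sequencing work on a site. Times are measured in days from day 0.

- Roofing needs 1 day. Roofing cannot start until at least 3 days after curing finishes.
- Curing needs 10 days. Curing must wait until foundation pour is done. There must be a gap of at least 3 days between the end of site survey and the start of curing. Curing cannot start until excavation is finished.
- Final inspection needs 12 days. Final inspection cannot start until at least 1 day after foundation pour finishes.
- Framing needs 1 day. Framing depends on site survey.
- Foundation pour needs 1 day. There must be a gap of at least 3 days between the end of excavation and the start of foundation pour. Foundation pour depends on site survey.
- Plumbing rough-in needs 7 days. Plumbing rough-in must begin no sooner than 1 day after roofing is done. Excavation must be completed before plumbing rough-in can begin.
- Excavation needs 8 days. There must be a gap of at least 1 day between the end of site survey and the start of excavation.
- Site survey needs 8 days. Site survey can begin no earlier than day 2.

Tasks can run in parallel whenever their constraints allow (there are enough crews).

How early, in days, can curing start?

Site survey waits on its own release at day 2, so it starts at day 2 and finishes at 2 + 8 = day 10.
After site survey (finishes day 10, plus 1-day gap → day 11), excavation can start at day 11 and finishes at day 19.
Foundation pour has to wait for excavation (finishes day 19, plus 3-day gap → day 22); site survey (finishes day 10). The latest of these is day 22, so foundation pour runs day 22 to 22 + 1 = day 23.
Curing waits on foundation pour (finishes day 23); site survey (finishes day 10, plus 3-day gap → day 13); excavation (finishes day 19). The latest of these is day 23, which is the earliest curing can start.

23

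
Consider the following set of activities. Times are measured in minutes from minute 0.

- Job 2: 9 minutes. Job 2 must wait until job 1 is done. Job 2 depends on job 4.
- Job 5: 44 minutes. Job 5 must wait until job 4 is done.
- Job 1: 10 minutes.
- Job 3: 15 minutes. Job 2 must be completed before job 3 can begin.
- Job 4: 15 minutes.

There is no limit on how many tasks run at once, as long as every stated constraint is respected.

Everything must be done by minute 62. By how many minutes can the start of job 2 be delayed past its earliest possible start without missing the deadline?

Nothing blocks job 4, so it runs from minute 0 to minute 15.
Job 1 has no prerequisites, so it starts at minute 0 and finishes at minute 10.
Job 2 needs all of job 1 (finishes minute 10); job 4 (finishes minute 15). That puts its earliest start at minute 15; it finishes at 15 + 9 = minute 24.

Working backward from the deadline:
Job 3 must finish by minute 62; it takes 15 minutes, so it must start by 62 − 15 = minute 47.
Job 2 has to be done before job 3 (must start by minute 47). That means finishing by minute 47, i.e. starting by 47 − 9 = minute 38.
So job 2 can start as early as minute 15 and as late as minute 38, giving 38 − 15 = 23 minutes of slack.

23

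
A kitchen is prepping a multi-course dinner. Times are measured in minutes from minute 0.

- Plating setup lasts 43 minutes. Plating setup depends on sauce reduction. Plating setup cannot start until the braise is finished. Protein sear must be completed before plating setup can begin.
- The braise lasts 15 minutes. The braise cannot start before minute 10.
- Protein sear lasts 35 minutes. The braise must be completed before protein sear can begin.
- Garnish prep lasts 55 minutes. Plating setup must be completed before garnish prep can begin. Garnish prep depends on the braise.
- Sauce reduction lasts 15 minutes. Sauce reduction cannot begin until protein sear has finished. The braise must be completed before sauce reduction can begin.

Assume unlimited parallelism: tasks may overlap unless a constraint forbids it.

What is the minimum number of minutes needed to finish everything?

After its own release at minute 10, the braise can start at minute 10 and finishes at minute 25.
Protein sear cannot begin until the braise (finishes minute 25). It runs from minute 25 to 25 + 35 = minute 60.
For sauce reduction: protein sear (finishes minute 60); the braise (finishes minute 25). Taking the maximum gives a start of minute 60, and it finishes at 60 + 15 = minute 75.
For plating setup: sauce reduction (finishes minute 75); the braise (finishes minute 25); protein sear (finishes minute 60). Taking the maximum gives a start of minute 75, and it finishes at 75 + 43 = minute 118.
Garnish prep cannot start until plating setup (finishes minute 118); the braise (finishes minute 25). The controlling bound is minute 118, so garnish prep finishes at 118 + 55 = minute 173.
All tasks are finished once the last one completes. Finish times: The braise at 25, Protein sear at 60, Sauce reduction at 75, Plating setup at 118, Garnish prep at 173. The latest is minute 173.

173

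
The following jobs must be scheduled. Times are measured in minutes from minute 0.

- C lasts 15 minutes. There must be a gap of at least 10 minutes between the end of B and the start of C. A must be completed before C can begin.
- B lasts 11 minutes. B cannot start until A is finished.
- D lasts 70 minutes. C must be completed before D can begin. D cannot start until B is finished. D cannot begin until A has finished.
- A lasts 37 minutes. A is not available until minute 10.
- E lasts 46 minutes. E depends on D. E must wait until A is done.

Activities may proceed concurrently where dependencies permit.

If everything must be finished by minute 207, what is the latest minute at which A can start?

E has no dependents, so it just needs to finish by minute 207. Starting by 207 − 46 = minute 161 achieves that.
D has to be done before E (must start by minute 161). That means finishing by minute 161, i.e. starting by 161 − 70 = minute 91.
Since D (must start by minute 91) depends on it, C must finish by minute 91. Backing off its 15-minute duration gives a latest start of minute 76.
B feeds C (must start by minute 76, minus 10-minute gap → minute 66); D (must start by minute 91). Taking the minimum, B must finish by minute 66 and start by 66 − 11 = minute 55.
A must finish in time for B (must start by minute 55); C (must start by minute 76); D (must start by minute 91); E (must start by minute 161). The tightest is minute 55, so A must start by 55 − 37 = minute 18.

18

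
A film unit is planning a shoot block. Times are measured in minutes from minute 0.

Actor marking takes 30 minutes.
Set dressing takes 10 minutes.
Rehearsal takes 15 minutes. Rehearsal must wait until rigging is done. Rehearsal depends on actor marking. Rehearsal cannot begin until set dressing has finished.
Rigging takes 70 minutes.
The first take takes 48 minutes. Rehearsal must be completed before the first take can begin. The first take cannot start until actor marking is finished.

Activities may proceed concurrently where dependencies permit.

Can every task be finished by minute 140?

Actor marking can start immediately at minute 0; it finishes at minute 30.
Set dressing can start immediately at minute 0; it finishes at minute 10.
Rigging has no prerequisites, so it starts at minute 0 and finishes at minute 70.
For rehearsal: rigging (finishes minute 70); actor marking (finishes minute 30); set dressing (finishes minute 10). Taking the maximum gives a start of minute 70, and it finishes at 70 + 15 = minute 85.
The first take needs all of rehearsal (finishes minute 85); actor marking (finishes minute 30). That puts its earliest start at minute 85; it finishes at 85 + 48 = minute 133.
Every task is finished by minute 133, which is no later than the deadline of 140, so the schedule is feasible.

Yes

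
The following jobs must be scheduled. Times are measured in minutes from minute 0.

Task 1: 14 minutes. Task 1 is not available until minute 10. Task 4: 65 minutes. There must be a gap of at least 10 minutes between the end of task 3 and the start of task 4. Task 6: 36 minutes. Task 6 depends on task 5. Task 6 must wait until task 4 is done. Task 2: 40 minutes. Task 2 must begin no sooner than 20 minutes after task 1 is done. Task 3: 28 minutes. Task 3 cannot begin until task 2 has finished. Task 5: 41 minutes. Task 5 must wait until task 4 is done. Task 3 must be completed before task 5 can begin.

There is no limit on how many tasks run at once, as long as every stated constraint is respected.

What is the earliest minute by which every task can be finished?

Task 1 waits on its own release at minute 10, so it starts at minute 10 and finishes at 10 + 14 = minute 24.
After task 1 (finishes minute 24, plus 20-minute gap → minute 44), task 2 can start at minute 44 and finishes at minute 84.
Task 3 cannot begin until task 2 (finishes minute 84). It runs from minute 84 to 84 + 28 = minute 112.
After task 3 (finishes minute 112, plus 10-minute gap → minute 122), task 4 can start at minute 122 and finishes at minute 187.
Task 5 needs all of task 4 (finishes minute 187); task 3 (finishes minute 112). That puts its earliest start at minute 187; it finishes at 187 + 41 = minute 228.
Task 6 has to wait for task 5 (finishes minute 228); task 4 (finishes minute 187). The latest of these is minute 228, so task 6 runs minute 228 to 228 + 36 = minute 264.
All tasks are finished once the last one completes. Finish times: Task 1 at 24, Task 2 at 84, Task 3 at 112, Task 4 at 187, Task 5 at 228, Task 6 at 264. The latest is minute 264.

264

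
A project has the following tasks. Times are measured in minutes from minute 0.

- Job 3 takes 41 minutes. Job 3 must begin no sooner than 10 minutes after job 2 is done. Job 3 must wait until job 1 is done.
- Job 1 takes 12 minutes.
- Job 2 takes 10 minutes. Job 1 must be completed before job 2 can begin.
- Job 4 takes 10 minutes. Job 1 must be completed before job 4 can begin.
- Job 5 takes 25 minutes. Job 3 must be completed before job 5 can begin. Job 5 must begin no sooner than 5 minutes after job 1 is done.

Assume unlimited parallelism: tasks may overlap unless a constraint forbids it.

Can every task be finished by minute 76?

No

Nothing blocks job 1, so it runs from minute 0 to minute 12.
Job 4 waits on job 1 (finishes minute 12), so it starts at minute 12 and finishes at 12 + 10 = minute 22.
Job 2 cannot begin until job 1 (finishes minute 12). It runs from minute 12 to 12 + 10 = minute 22.
Job 3 cannot start until job 2 (finishes minute 22, plus 10-minute gap → minute 32); job 1 (finishes minute 12). The controlling bound is minute 32, so job 3 finishes at 32 + 41 = minute 73.
For job 5: job 3 (finishes minute 73); job 1 (finishes minute 12, plus 5-minute gap → minute 17). Taking the maximum gives a start of minute 73, and it finishes at 73 + 25 = minute 98.
The earliest everything can be done is minute 98, which is after the deadline of 76, so it is not possible.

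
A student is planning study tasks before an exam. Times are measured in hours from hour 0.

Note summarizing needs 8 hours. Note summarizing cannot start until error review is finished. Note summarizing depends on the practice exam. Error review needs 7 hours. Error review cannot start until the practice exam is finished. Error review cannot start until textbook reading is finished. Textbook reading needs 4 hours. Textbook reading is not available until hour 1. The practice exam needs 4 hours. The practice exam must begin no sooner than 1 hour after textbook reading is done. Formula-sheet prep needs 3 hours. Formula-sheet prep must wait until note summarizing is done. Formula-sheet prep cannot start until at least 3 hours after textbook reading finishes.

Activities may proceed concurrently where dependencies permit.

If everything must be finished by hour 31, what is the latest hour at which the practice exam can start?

Formula-sheet prep has no dependents, so it just needs to finish by hour 31. Starting by 31 − 3 = hour 28 achieves that.
Note summarizing has to be done before formula-sheet prep (must start by hour 28). That means finishing by hour 28, i.e. starting by 28 − 8 = hour 20.
Error review has to be done before note summarizing (must start by hour 20). That means finishing by hour 20, i.e. starting by 20 − 7 = hour 13.
The practice exam must finish in time for error review (must start by hour 13); note summarizing (must start by hour 20). The tightest is hour 13, so the practice exam must start by 13 − 4 = hour 9.

9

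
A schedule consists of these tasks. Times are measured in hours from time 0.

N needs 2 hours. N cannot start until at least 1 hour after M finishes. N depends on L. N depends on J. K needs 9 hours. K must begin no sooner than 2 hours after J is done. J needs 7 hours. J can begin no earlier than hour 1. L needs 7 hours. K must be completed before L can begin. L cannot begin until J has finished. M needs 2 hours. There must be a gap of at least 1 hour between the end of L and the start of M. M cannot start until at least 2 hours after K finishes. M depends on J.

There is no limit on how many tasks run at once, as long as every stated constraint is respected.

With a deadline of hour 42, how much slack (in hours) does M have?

10

J waits on its own release at hour 1, so it starts at hour 1 and finishes at 1 + 7 = hour 8.
K waits on J (finishes hour 8, plus 2-hour gap → hour 10), so it starts at hour 10 and finishes at 10 + 9 = hour 19.
L needs all of K (finishes hour 19); J (finishes hour 8). That puts its earliest start at hour 19; it finishes at 19 + 7 = hour 26.
M cannot start until L (finishes hour 26, plus 1-hour gap → hour 27); K (finishes hour 19, plus 2-hour gap → hour 21); J (finishes hour 8). The controlling bound is hour 27, so M finishes at 27 + 2 = hour 29.

Working backward from the deadline:
N has no dependents, so it just needs to finish by hour 42. Starting by 42 − 2 = hour 40 achieves that.
M has to be done before N (must start by hour 40, minus 1-hour gap → hour 39). That means finishing by hour 39, i.e. starting by 39 − 2 = hour 37.
So M can start as early as hour 27 and as late as hour 37, giving 37 − 27 = 10 hours of slack.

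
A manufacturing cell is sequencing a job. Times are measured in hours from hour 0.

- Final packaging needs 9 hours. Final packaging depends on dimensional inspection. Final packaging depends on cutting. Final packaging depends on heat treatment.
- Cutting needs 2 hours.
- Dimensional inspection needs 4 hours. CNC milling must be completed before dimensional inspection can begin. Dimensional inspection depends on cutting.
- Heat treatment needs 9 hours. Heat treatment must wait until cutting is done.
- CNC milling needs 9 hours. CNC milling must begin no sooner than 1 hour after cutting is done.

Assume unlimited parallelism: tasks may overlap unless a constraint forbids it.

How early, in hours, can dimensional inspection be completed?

Cutting can start immediately at hour 0; it finishes at hour 2.
After cutting (finishes hour 2, plus 1-hour gap → hour 3), CNC milling can start at hour 3 and finishes at hour 12.
Dimensional inspection needs all of CNC milling (finishes hour 12); cutting (finishes hour 2). That puts its earliest start at hour 12; it finishes at 12 + 4 = hour 16.

16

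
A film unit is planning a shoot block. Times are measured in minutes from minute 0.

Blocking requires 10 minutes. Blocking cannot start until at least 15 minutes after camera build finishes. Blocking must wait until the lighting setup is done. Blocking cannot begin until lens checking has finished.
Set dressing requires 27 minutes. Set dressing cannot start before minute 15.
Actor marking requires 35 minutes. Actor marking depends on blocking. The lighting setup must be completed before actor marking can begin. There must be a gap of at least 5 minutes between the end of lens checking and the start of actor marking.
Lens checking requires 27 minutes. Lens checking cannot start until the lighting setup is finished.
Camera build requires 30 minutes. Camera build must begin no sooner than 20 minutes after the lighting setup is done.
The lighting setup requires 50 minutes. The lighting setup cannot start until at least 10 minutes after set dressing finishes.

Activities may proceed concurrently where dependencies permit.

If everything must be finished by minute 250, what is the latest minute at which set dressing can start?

Actor marking has no dependents, so it just needs to finish by minute 250. Starting by 250 − 35 = minute 215 achieves that.
Since actor marking (must start by minute 215) depends on it, blocking must finish by minute 215. Backing off its 10-minute duration gives a latest start of minute 205.
Camera build has to be done before blocking (must start by minute 205, minus 15-minute gap → minute 190). That means finishing by minute 190, i.e. starting by 190 − 30 = minute 160.
Lens checking feeds blocking (must start by minute 205); actor marking (must start by minute 215, minus 5-minute gap → minute 210). Taking the minimum, lens checking must finish by minute 205 and start by 205 − 27 = minute 178.
The lighting setup has several dependents: camera build (must start by minute 160, minus 20-minute gap → minute 140); lens checking (must start by minute 178); blocking (must start by minute 205); actor marking (must start by minute 215). The earliest of those limits is minute 140, so the lighting setup must start by 140 − 50 = minute 90.
Set dressing feeds into the lighting setup (must start by minute 90, minus 10-minute gap → minute 80); so set dressing must finish by minute 80 and therefore start by minute 53.

53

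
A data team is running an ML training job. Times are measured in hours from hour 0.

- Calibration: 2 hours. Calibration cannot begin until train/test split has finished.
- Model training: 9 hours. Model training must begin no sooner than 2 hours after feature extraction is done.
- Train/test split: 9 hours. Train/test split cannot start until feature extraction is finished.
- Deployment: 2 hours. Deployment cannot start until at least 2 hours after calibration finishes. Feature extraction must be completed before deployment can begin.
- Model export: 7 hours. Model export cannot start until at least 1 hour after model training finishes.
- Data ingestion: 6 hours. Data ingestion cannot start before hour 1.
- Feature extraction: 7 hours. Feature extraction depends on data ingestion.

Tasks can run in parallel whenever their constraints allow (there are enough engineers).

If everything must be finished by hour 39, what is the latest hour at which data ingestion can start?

7

Nothing follows deployment; the deadline of hour 39 is its only limit. It must start by 39 − 2 = hour 37.
Since deployment (must start by hour 37, minus 2-hour gap → hour 35) depends on it, calibration must finish by hour 35. Backing off its 2-hour duration gives a latest start of hour 33.
Train/test split must finish before calibration (must start by hour 33). With a 9-hour duration, train/test split must start by 33 − 9 = hour 24.
Nothing follows model export; the deadline of hour 39 is its only limit. It must start by 39 − 7 = hour 32.
Model training must finish before model export (must start by hour 32, minus 1-hour gap → hour 31). With a 9-hour duration, model training must start by 31 − 9 = hour 22.
For feature extraction: train/test split (must start by hour 24); model training (must start by hour 22, minus 2-hour gap → hour 20); deployment (must start by hour 37). The most restrictive is hour 20; with a 7-hour duration, feature extraction must start by hour 13.
Since feature extraction (must start by hour 13) depends on it, data ingestion must finish by hour 13. Backing off its 6-hour duration gives a latest start of hour 7.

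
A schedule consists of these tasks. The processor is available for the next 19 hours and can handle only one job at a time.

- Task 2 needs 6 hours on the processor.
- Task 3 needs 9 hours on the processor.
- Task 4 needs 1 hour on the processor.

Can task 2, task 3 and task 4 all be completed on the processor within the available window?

Yes

Running back to back, the jobs need 6 + 9 + 1 = 16 hours on the processor.
Since 16 ≤ 19, they fit within the window.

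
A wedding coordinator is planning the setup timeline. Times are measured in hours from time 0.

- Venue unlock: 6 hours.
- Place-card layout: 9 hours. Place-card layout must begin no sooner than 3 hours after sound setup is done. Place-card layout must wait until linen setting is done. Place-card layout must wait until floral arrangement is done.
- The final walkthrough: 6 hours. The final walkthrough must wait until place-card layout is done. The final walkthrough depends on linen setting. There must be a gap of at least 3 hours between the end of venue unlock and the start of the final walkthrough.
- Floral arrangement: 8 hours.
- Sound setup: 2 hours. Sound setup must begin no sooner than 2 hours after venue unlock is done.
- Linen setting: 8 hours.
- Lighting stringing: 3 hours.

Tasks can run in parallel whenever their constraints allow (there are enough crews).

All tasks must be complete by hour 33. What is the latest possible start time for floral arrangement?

The final walkthrough must finish by hour 33; it takes 6 hours, so it must start by 33 − 6 = hour 27.
Since the final walkthrough (must start by hour 27) depends on it, place-card layout must finish by hour 27. Backing off its 9-hour duration gives a latest start of hour 18.
Floral arrangement feeds into place-card layout (must start by hour 18); so floral arrangement must finish by hour 18 and therefore start by hour 10.

10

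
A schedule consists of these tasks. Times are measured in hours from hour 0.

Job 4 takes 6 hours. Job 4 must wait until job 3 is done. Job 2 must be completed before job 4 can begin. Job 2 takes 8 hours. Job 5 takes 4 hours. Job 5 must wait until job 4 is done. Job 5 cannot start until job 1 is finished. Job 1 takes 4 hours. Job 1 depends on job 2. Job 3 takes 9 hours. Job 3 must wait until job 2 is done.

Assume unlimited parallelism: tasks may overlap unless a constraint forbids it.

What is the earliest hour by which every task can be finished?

27

Nothing blocks job 2, so it runs from hour 0 to hour 8.
Job 3 waits on job 2 (finishes hour 8), so it starts at hour 8 and finishes at 8 + 9 = hour 17.
Job 4 has to wait for job 3 (finishes hour 17); job 2 (finishes hour 8). The latest of these is hour 17, so job 4 runs hour 17 to 17 + 6 = hour 23.
Job 1 cannot begin until job 2 (finishes hour 8). It runs from hour 8 to 8 + 4 = hour 12.
For job 5: job 4 (finishes hour 23); job 1 (finishes hour 12). Taking the maximum gives a start of hour 23, and it finishes at 23 + 4 = hour 27.
All tasks are finished once the last one completes. Finish times: Job 1 at 12, Job 2 at 8, Job 3 at 17, Job 4 at 23, Job 5 at 27. The latest is hour 27.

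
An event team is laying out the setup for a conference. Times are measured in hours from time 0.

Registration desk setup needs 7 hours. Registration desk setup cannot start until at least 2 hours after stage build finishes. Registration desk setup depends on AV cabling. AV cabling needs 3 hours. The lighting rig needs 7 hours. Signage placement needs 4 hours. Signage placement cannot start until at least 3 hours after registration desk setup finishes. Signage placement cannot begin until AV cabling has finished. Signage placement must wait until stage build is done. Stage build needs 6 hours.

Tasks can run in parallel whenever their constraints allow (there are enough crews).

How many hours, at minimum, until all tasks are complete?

22

AV cabling has no prerequisites, so it starts at hour 0 and finishes at hour 3.
Nothing blocks the lighting rig, so it runs from hour 0 to hour 7.
Nothing blocks stage build, so it runs from hour 0 to hour 6.
Registration desk setup has to wait for stage build (finishes hour 6, plus 2-hour gap → hour 8); AV cabling (finishes hour 3). The latest of these is hour 8, so registration desk setup runs hour 8 to 8 + 7 = hour 15.
For signage placement: registration desk setup (finishes hour 15, plus 3-hour gap → hour 18); AV cabling (finishes hour 3); stage build (finishes hour 6). Taking the maximum gives a start of hour 18, and it finishes at 18 + 4 = hour 22.
All tasks are finished once the last one completes. Finish times: Stage build at 6, The lighting rig at 7, AV cabling at 3, Registration desk setup at 15, Signage placement at 22. The latest is hour 22.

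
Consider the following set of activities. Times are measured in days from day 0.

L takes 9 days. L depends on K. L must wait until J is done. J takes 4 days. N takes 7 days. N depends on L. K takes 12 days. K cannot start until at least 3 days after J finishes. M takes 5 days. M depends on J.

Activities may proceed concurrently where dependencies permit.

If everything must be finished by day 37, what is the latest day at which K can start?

9

N has no dependents, so it just needs to finish by day 37. Starting by 37 − 7 = day 30 achieves that.
L has to be done before N (must start by day 30). That means finishing by day 30, i.e. starting by 30 − 9 = day 21.
K feeds into L (must start by day 21); so K must finish by day 21 and therefore start by day 9.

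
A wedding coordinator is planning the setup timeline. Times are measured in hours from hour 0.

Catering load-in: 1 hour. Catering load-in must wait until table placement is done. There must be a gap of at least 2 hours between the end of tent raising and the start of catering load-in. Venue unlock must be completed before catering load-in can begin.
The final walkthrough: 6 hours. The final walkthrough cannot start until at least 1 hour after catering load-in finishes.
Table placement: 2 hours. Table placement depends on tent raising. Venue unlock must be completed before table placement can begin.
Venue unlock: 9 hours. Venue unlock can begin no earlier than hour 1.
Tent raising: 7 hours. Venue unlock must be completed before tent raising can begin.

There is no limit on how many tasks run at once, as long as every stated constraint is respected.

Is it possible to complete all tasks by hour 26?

No

Venue unlock cannot begin until its own release at hour 1. It runs from hour 1 to 1 + 9 = hour 10.
After venue unlock (finishes hour 10), tent raising can start at hour 10 and finishes at hour 17.
Table placement cannot start until tent raising (finishes hour 17); venue unlock (finishes hour 10). The controlling bound is hour 17, so table placement finishes at 17 + 2 = hour 19.
Catering load-in has to wait for table placement (finishes hour 19); tent raising (finishes hour 17, plus 2-hour gap → hour 19); venue unlock (finishes hour 10). The latest of these is hour 19, so catering load-in runs hour 19 to 19 + 1 = hour 20.
After catering load-in (finishes hour 20, plus 1-hour gap → hour 21), the final walkthrough can start at hour 21 and finishes at hour 27.
The earliest everything can be done is hour 27, which is after the deadline of 26, so it is not possible.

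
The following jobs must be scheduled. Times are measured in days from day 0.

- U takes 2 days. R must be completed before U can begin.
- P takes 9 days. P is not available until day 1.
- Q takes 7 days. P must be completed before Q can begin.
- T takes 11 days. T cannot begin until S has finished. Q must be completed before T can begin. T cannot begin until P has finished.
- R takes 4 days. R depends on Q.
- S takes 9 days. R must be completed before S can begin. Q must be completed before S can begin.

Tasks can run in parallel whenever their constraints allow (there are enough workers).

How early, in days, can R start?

17

P cannot begin until its own release at day 1. It runs from day 1 to 1 + 9 = day 10.
Q waits on P (finishes day 10), so it starts at day 10 and finishes at 10 + 7 = day 17.
R waits on Q (finishes day 17), so the earliest it can start is day 17.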